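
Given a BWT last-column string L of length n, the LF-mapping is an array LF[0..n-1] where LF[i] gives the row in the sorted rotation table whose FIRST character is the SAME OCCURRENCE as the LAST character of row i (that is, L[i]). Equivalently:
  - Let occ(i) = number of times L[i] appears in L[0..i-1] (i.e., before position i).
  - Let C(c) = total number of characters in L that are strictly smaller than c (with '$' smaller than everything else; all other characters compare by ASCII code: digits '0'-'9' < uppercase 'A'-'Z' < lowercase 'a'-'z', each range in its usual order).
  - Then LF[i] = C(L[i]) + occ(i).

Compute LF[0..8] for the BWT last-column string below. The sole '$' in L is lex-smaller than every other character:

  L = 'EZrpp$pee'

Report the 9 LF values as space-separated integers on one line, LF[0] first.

Char counts: '$':1, 'E':1, 'Z':1, 'e':2, 'p':3, 'r':1
C (first-col start): C('$')=0, C('E')=1, C('Z')=2, C('e')=3, C('p')=5, C('r')=8
L[0]='E': occ=0, LF[0]=C('E')+0=1+0=1
L[1]='Z': occ=0, LF[1]=C('Z')+0=2+0=2
L[2]='r': occ=0, LF[2]=C('r')+0=8+0=8
L[3]='p': occ=0, LF[3]=C('p')+0=5+0=5
L[4]='p': occ=1, LF[4]=C('p')+1=5+1=6
L[5]='$': occ=0, LF[5]=C('$')+0=0+0=0
L[6]='p': occ=2, LF[6]=C('p')+2=5+2=7
L[7]='e': occ=0, LF[7]=C('e')+0=3+0=3
L[8]='e': occ=1, LF[8]=C('e')+1=3+1=4

Answer: 1 2 8 5 6 0 7 3 4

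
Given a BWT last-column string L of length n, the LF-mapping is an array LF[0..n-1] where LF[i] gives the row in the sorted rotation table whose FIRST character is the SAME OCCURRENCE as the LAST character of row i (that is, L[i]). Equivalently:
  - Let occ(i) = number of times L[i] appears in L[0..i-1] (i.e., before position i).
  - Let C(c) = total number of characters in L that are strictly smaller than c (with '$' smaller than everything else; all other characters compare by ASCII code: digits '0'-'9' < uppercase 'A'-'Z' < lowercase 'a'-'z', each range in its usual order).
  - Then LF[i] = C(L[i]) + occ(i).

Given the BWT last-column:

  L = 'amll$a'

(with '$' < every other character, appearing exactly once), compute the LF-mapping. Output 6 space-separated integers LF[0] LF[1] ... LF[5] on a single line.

Answer: 1 5 3 4 0 2

Derivation:
Char counts: '$':1, 'a':2, 'l':2, 'm':1
C (first-col start): C('$')=0, C('a')=1, C('l')=3, C('m')=5
L[0]='a': occ=0, LF[0]=C('a')+0=1+0=1
L[1]='m': occ=0, LF[1]=C('m')+0=5+0=5
L[2]='l': occ=0, LF[2]=C('l')+0=3+0=3
L[3]='l': occ=1, LF[3]=C('l')+1=3+1=4
L[4]='$': occ=0, LF[4]=C('$')+0=0+0=0
L[5]='a': occ=1, LF[5]=C('a')+1=1+1=2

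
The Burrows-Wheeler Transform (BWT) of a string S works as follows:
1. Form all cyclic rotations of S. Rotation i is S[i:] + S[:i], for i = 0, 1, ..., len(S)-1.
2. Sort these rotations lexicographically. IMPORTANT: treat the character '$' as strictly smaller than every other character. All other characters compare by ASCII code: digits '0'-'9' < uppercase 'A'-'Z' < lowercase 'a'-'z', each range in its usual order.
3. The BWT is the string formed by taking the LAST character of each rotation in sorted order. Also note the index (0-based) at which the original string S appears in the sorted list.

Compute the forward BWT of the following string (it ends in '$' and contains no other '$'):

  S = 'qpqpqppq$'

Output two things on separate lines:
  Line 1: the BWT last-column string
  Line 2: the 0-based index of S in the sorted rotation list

Answer: qqpqqppp$
8

Derivation:
All 9 rotations (rotation i = S[i:]+S[:i]):
  rot[0] = qpqpqppq$
  rot[1] = pqpqppq$q
  rot[2] = qpqppq$qp
  rot[3] = pqppq$qpq
  rot[4] = qppq$qpqp
  rot[5] = ppq$qpqpq
  rot[6] = pq$qpqpqp
  rot[7] = q$qpqpqpp
  rot[8] = $qpqpqppq
Sorted (with $ < everything):
  sorted[0] = $qpqpqppq  (last char: 'q')
  sorted[1] = ppq$qpqpq  (last char: 'q')
  sorted[2] = pq$qpqpqp  (last char: 'p')
  sorted[3] = pqppq$qpq  (last char: 'q')
  sorted[4] = pqpqppq$q  (last char: 'q')
  sorted[5] = q$qpqpqpp  (last char: 'p')
  sorted[6] = qppq$qpqp  (last char: 'p')
  sorted[7] = qpqppq$qp  (last char: 'p')
  sorted[8] = qpqpqppq$  (last char: '$')
Last column: qqpqqppp$
Original string S is at sorted index 8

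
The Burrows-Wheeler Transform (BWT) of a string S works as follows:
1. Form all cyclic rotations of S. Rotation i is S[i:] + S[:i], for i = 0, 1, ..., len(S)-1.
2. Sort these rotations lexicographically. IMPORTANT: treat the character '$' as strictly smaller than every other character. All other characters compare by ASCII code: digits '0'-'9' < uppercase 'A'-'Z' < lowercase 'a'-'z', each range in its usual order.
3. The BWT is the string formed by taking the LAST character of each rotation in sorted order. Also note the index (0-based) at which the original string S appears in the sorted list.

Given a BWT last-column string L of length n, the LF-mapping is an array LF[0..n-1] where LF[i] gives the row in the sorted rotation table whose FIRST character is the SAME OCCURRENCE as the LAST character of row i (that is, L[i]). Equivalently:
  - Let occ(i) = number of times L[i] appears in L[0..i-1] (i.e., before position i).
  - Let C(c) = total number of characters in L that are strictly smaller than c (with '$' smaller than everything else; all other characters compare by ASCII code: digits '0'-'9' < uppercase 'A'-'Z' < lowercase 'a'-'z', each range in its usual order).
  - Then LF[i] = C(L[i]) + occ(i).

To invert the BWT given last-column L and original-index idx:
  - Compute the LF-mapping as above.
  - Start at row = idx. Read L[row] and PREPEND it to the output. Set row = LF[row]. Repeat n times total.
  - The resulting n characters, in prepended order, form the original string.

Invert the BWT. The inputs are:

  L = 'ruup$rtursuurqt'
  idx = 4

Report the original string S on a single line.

LF mapping: 3 10 11 1 0 4 8 12 5 7 13 14 6 2 9
Walk LF starting at row 4, prepending L[row]:
  step 1: row=4, L[4]='$', prepend. Next row=LF[4]=0
  step 2: row=0, L[0]='r', prepend. Next row=LF[0]=3
  step 3: row=3, L[3]='p', prepend. Next row=LF[3]=1
  step 4: row=1, L[1]='u', prepend. Next row=LF[1]=10
  step 5: row=10, L[10]='u', prepend. Next row=LF[10]=13
  step 6: row=13, L[13]='q', prepend. Next row=LF[13]=2
  step 7: row=2, L[2]='u', prepend. Next row=LF[2]=11
  step 8: row=11, L[11]='u', prepend. Next row=LF[11]=14
  step 9: row=14, L[14]='t', prepend. Next row=LF[14]=9
  step 10: row=9, L[9]='s', prepend. Next row=LF[9]=7
  step 11: row=7, L[7]='u', prepend. Next row=LF[7]=12
  step 12: row=12, L[12]='r', prepend. Next row=LF[12]=6
  step 13: row=6, L[6]='t', prepend. Next row=LF[6]=8
  step 14: row=8, L[8]='r', prepend. Next row=LF[8]=5
  step 15: row=5, L[5]='r', prepend. Next row=LF[5]=4
Reversed output: rrtrustuuquupr$

Answer: rrtrustuuquupr$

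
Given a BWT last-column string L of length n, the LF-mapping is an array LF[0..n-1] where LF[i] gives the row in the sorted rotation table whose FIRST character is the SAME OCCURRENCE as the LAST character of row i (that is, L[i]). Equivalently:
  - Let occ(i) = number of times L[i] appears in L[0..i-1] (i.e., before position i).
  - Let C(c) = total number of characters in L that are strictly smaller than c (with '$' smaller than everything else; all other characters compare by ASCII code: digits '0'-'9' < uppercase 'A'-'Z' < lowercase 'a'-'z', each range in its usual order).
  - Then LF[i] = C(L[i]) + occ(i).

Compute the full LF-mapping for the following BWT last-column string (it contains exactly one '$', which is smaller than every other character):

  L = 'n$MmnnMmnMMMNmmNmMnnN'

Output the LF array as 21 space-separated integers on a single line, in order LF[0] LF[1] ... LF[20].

Answer: 15 0 1 10 16 17 2 11 18 3 4 5 7 12 13 8 14 6 19 20 9

Derivation:
Char counts: '$':1, 'M':6, 'N':3, 'm':5, 'n':6
C (first-col start): C('$')=0, C('M')=1, C('N')=7, C('m')=10, C('n')=15
L[0]='n': occ=0, LF[0]=C('n')+0=15+0=15
L[1]='$': occ=0, LF[1]=C('$')+0=0+0=0
L[2]='M': occ=0, LF[2]=C('M')+0=1+0=1
L[3]='m': occ=0, LF[3]=C('m')+0=10+0=10
L[4]='n': occ=1, LF[4]=C('n')+1=15+1=16
L[5]='n': occ=2, LF[5]=C('n')+2=15+2=17
L[6]='M': occ=1, LF[6]=C('M')+1=1+1=2
L[7]='m': occ=1, LF[7]=C('m')+1=10+1=11
L[8]='n': occ=3, LF[8]=C('n')+3=15+3=18
L[9]='M': occ=2, LF[9]=C('M')+2=1+2=3
L[10]='M': occ=3, LF[10]=C('M')+3=1+3=4
L[11]='M': occ=4, LF[11]=C('M')+4=1+4=5
L[12]='N': occ=0, LF[12]=C('N')+0=7+0=7
L[13]='m': occ=2, LF[13]=C('m')+2=10+2=12
L[14]='m': occ=3, LF[14]=C('m')+3=10+3=13
L[15]='N': occ=1, LF[15]=C('N')+1=7+1=8
L[16]='m': occ=4, LF[16]=C('m')+4=10+4=14
L[17]='M': occ=5, LF[17]=C('M')+5=1+5=6
L[18]='n': occ=4, LF[18]=C('n')+4=15+4=19
L[19]='n': occ=5, LF[19]=C('n')+5=15+5=20
L[20]='N': occ=2, LF[20]=C('N')+2=7+2=9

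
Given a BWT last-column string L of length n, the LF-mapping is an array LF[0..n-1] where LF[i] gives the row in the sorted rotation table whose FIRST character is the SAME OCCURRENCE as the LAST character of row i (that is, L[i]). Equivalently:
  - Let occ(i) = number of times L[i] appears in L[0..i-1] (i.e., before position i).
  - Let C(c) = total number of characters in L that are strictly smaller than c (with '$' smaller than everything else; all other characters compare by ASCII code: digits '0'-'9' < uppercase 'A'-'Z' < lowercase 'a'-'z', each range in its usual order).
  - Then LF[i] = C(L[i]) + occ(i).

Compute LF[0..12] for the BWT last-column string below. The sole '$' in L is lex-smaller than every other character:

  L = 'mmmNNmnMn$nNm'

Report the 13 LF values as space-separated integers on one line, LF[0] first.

Answer: 5 6 7 2 3 8 10 1 11 0 12 4 9

Derivation:
Char counts: '$':1, 'M':1, 'N':3, 'm':5, 'n':3
C (first-col start): C('$')=0, C('M')=1, C('N')=2, C('m')=5, C('n')=10
L[0]='m': occ=0, LF[0]=C('m')+0=5+0=5
L[1]='m': occ=1, LF[1]=C('m')+1=5+1=6
L[2]='m': occ=2, LF[2]=C('m')+2=5+2=7
L[3]='N': occ=0, LF[3]=C('N')+0=2+0=2
L[4]='N': occ=1, LF[4]=C('N')+1=2+1=3
L[5]='m': occ=3, LF[5]=C('m')+3=5+3=8
L[6]='n': occ=0, LF[6]=C('n')+0=10+0=10
L[7]='M': occ=0, LF[7]=C('M')+0=1+0=1
L[8]='n': occ=1, LF[8]=C('n')+1=10+1=11
L[9]='$': occ=0, LF[9]=C('$')+0=0+0=0
L[10]='n': occ=2, LF[10]=C('n')+2=10+2=12
L[11]='N': occ=2, LF[11]=C('N')+2=2+2=4
L[12]='m': occ=4, LF[12]=C('m')+4=5+4=9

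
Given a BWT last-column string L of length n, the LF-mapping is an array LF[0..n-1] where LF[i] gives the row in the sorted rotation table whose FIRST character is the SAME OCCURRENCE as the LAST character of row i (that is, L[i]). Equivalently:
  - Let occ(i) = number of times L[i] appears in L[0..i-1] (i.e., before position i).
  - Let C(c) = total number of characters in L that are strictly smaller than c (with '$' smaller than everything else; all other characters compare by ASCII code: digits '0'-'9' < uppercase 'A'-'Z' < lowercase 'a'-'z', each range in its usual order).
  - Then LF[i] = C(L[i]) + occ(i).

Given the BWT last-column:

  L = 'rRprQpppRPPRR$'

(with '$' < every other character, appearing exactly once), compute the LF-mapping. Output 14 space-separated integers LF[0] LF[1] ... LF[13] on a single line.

Char counts: '$':1, 'P':2, 'Q':1, 'R':4, 'p':4, 'r':2
C (first-col start): C('$')=0, C('P')=1, C('Q')=3, C('R')=4, C('p')=8, C('r')=12
L[0]='r': occ=0, LF[0]=C('r')+0=12+0=12
L[1]='R': occ=0, LF[1]=C('R')+0=4+0=4
L[2]='p': occ=0, LF[2]=C('p')+0=8+0=8
L[3]='r': occ=1, LF[3]=C('r')+1=12+1=13
L[4]='Q': occ=0, LF[4]=C('Q')+0=3+0=3
L[5]='p': occ=1, LF[5]=C('p')+1=8+1=9
L[6]='p': occ=2, LF[6]=C('p')+2=8+2=10
L[7]='p': occ=3, LF[7]=C('p')+3=8+3=11
L[8]='R': occ=1, LF[8]=C('R')+1=4+1=5
L[9]='P': occ=0, LF[9]=C('P')+0=1+0=1
L[10]='P': occ=1, LF[10]=C('P')+1=1+1=2
L[11]='R': occ=2, LF[11]=C('R')+2=4+2=6
L[12]='R': occ=3, LF[12]=C('R')+3=4+3=7
L[13]='$': occ=0, LF[13]=C('$')+0=0+0=0

Answer: 12 4 8 13 3 9 10 11 5 1 2 6 7 0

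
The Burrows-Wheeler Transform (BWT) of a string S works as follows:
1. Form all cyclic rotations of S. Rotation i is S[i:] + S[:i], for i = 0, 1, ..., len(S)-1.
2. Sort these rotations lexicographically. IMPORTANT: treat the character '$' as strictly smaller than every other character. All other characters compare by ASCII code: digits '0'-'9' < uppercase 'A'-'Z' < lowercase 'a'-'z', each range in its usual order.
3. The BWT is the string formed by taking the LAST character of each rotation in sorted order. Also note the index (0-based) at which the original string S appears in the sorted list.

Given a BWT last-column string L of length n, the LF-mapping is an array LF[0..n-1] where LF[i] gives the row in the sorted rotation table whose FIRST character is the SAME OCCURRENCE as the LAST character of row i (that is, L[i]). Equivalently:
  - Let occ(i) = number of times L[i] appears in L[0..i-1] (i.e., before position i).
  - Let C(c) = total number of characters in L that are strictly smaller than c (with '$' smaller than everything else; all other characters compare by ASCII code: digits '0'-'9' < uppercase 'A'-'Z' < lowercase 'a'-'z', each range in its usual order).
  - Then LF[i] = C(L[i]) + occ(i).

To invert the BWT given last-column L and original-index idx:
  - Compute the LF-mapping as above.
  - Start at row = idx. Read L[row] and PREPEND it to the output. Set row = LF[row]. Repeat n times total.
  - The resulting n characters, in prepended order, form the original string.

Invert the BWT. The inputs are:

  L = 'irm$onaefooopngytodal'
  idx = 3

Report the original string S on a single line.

LF mapping: 7 18 9 0 12 10 1 4 5 13 14 15 17 11 6 20 19 16 3 2 8
Walk LF starting at row 3, prepending L[row]:
  step 1: row=3, L[3]='$', prepend. Next row=LF[3]=0
  step 2: row=0, L[0]='i', prepend. Next row=LF[0]=7
  step 3: row=7, L[7]='e', prepend. Next row=LF[7]=4
  step 4: row=4, L[4]='o', prepend. Next row=LF[4]=12
  step 5: row=12, L[12]='p', prepend. Next row=LF[12]=17
  step 6: row=17, L[17]='o', prepend. Next row=LF[17]=16
  step 7: row=16, L[16]='t', prepend. Next row=LF[16]=19
  step 8: row=19, L[19]='a', prepend. Next row=LF[19]=2
  step 9: row=2, L[2]='m', prepend. Next row=LF[2]=9
  step 10: row=9, L[9]='o', prepend. Next row=LF[9]=13
  step 11: row=13, L[13]='n', prepend. Next row=LF[13]=11
  step 12: row=11, L[11]='o', prepend. Next row=LF[11]=15
  step 13: row=15, L[15]='y', prepend. Next row=LF[15]=20
  step 14: row=20, L[20]='l', prepend. Next row=LF[20]=8
  step 15: row=8, L[8]='f', prepend. Next row=LF[8]=5
  step 16: row=5, L[5]='n', prepend. Next row=LF[5]=10
  step 17: row=10, L[10]='o', prepend. Next row=LF[10]=14
  step 18: row=14, L[14]='g', prepend. Next row=LF[14]=6
  step 19: row=6, L[6]='a', prepend. Next row=LF[6]=1
  step 20: row=1, L[1]='r', prepend. Next row=LF[1]=18
  step 21: row=18, L[18]='d', prepend. Next row=LF[18]=3
Reversed output: dragonflyonomatopoei$

Answer: dragonflyonomatopoei$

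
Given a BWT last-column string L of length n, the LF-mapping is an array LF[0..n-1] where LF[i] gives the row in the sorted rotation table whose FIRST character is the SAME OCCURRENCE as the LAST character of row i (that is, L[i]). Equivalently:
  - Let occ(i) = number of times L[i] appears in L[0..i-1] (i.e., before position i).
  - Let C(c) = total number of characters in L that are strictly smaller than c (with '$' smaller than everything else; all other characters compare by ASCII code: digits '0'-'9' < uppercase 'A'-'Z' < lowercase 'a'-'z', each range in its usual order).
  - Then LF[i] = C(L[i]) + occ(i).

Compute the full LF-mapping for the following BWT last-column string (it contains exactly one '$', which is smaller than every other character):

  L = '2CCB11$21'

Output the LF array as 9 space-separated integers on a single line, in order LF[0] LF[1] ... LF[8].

Char counts: '$':1, '1':3, '2':2, 'B':1, 'C':2
C (first-col start): C('$')=0, C('1')=1, C('2')=4, C('B')=6, C('C')=7
L[0]='2': occ=0, LF[0]=C('2')+0=4+0=4
L[1]='C': occ=0, LF[1]=C('C')+0=7+0=7
L[2]='C': occ=1, LF[2]=C('C')+1=7+1=8
L[3]='B': occ=0, LF[3]=C('B')+0=6+0=6
L[4]='1': occ=0, LF[4]=C('1')+0=1+0=1
L[5]='1': occ=1, LF[5]=C('1')+1=1+1=2
L[6]='$': occ=0, LF[6]=C('$')+0=0+0=0
L[7]='2': occ=1, LF[7]=C('2')+1=4+1=5
L[8]='1': occ=2, LF[8]=C('1')+2=1+2=3

Answer: 4 7 8 6 1 2 0 5 3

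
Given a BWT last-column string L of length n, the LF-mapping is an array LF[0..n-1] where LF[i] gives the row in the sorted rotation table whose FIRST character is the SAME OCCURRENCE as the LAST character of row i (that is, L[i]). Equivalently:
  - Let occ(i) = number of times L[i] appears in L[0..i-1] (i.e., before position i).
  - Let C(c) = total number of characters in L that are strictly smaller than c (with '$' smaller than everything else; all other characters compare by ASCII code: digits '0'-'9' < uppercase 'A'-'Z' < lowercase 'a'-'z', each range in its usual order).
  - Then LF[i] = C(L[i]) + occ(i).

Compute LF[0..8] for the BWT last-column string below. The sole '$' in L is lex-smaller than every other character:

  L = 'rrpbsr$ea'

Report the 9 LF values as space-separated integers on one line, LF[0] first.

Answer: 5 6 4 2 8 7 0 3 1

Derivation:
Char counts: '$':1, 'a':1, 'b':1, 'e':1, 'p':1, 'r':3, 's':1
C (first-col start): C('$')=0, C('a')=1, C('b')=2, C('e')=3, C('p')=4, C('r')=5, C('s')=8
L[0]='r': occ=0, LF[0]=C('r')+0=5+0=5
L[1]='r': occ=1, LF[1]=C('r')+1=5+1=6
L[2]='p': occ=0, LF[2]=C('p')+0=4+0=4
L[3]='b': occ=0, LF[3]=C('b')+0=2+0=2
L[4]='s': occ=0, LF[4]=C('s')+0=8+0=8
L[5]='r': occ=2, LF[5]=C('r')+2=5+2=7
L[6]='$': occ=0, LF[6]=C('$')+0=0+0=0
L[7]='e': occ=0, LF[7]=C('e')+0=3+0=3
L[8]='a': occ=0, LF[8]=C('a')+0=1+0=1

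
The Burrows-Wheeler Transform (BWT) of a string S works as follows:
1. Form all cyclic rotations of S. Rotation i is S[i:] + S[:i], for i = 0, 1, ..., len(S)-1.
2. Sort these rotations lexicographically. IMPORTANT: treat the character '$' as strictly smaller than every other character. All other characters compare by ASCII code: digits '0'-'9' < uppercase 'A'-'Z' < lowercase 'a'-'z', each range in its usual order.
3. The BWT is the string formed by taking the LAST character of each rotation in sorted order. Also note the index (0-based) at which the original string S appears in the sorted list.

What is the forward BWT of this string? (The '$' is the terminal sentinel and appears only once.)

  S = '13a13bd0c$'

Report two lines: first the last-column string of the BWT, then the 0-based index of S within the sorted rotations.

All 10 rotations (rotation i = S[i:]+S[:i]):
  rot[0] = 13a13bd0c$
  rot[1] = 3a13bd0c$1
  rot[2] = a13bd0c$13
  rot[3] = 13bd0c$13a
  rot[4] = 3bd0c$13a1
  rot[5] = bd0c$13a13
  rot[6] = d0c$13a13b
  rot[7] = 0c$13a13bd
  rot[8] = c$13a13bd0
  rot[9] = $13a13bd0c
Sorted (with $ < everything):
  sorted[0] = $13a13bd0c  (last char: 'c')
  sorted[1] = 0c$13a13bd  (last char: 'd')
  sorted[2] = 13a13bd0c$  (last char: '$')
  sorted[3] = 13bd0c$13a  (last char: 'a')
  sorted[4] = 3a13bd0c$1  (last char: '1')
  sorted[5] = 3bd0c$13a1  (last char: '1')
  sorted[6] = a13bd0c$13  (last char: '3')
  sorted[7] = bd0c$13a13  (last char: '3')
  sorted[8] = c$13a13bd0  (last char: '0')
  sorted[9] = d0c$13a13b  (last char: 'b')
Last column: cd$a11330b
Original string S is at sorted index 2

Answer: cd$a11330b
2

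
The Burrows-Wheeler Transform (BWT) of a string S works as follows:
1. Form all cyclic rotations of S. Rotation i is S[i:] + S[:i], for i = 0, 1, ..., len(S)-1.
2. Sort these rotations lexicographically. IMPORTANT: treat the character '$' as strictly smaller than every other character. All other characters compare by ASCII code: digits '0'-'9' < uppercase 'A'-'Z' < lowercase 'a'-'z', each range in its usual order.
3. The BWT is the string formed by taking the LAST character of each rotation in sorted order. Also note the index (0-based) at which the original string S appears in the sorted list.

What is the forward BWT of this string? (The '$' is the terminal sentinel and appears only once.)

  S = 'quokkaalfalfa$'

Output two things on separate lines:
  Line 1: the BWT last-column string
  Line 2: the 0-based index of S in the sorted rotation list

All 14 rotations (rotation i = S[i:]+S[:i]):
  rot[0] = quokkaalfalfa$
  rot[1] = uokkaalfalfa$q
  rot[2] = okkaalfalfa$qu
  rot[3] = kkaalfalfa$quo
  rot[4] = kaalfalfa$quok
  rot[5] = aalfalfa$quokk
  rot[6] = alfalfa$quokka
  rot[7] = lfalfa$quokkaa
  rot[8] = falfa$quokkaal
  rot[9] = alfa$quokkaalf
  rot[10] = lfa$quokkaalfa
  rot[11] = fa$quokkaalfal
  rot[12] = a$quokkaalfalf
  rot[13] = $quokkaalfalfa
Sorted (with $ < everything):
  sorted[0] = $quokkaalfalfa  (last char: 'a')
  sorted[1] = a$quokkaalfalf  (last char: 'f')
  sorted[2] = aalfalfa$quokk  (last char: 'k')
  sorted[3] = alfa$quokkaalf  (last char: 'f')
  sorted[4] = alfalfa$quokka  (last char: 'a')
  sorted[5] = fa$quokkaalfal  (last char: 'l')
  sorted[6] = falfa$quokkaal  (last char: 'l')
  sorted[7] = kaalfalfa$quok  (last char: 'k')
  sorted[8] = kkaalfalfa$quo  (last char: 'o')
  sorted[9] = lfa$quokkaalfa  (last char: 'a')
  sorted[10] = lfalfa$quokkaa  (last char: 'a')
  sorted[11] = okkaalfalfa$qu  (last char: 'u')
  sorted[12] = quokkaalfalfa$  (last char: '$')
  sorted[13] = uokkaalfalfa$q  (last char: 'q')
Last column: afkfallkoaau$q
Original string S is at sorted index 12

Answer: afkfallkoaau$q
12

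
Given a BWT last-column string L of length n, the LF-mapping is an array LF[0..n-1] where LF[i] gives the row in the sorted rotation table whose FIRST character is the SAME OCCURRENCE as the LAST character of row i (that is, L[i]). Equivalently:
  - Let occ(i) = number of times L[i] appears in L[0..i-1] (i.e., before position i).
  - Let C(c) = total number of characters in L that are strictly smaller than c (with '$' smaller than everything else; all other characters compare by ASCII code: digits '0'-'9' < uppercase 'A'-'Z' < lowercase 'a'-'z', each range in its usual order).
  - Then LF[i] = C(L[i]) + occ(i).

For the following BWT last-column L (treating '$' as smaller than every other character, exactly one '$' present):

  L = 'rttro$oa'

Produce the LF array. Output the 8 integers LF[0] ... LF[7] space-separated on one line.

Answer: 4 6 7 5 2 0 3 1

Derivation:
Char counts: '$':1, 'a':1, 'o':2, 'r':2, 't':2
C (first-col start): C('$')=0, C('a')=1, C('o')=2, C('r')=4, C('t')=6
L[0]='r': occ=0, LF[0]=C('r')+0=4+0=4
L[1]='t': occ=0, LF[1]=C('t')+0=6+0=6
L[2]='t': occ=1, LF[2]=C('t')+1=6+1=7
L[3]='r': occ=1, LF[3]=C('r')+1=4+1=5
L[4]='o': occ=0, LF[4]=C('o')+0=2+0=2
L[5]='$': occ=0, LF[5]=C('$')+0=0+0=0
L[6]='o': occ=1, LF[6]=C('o')+1=2+1=3
L[7]='a': occ=0, LF[7]=C('a')+0=1+0=1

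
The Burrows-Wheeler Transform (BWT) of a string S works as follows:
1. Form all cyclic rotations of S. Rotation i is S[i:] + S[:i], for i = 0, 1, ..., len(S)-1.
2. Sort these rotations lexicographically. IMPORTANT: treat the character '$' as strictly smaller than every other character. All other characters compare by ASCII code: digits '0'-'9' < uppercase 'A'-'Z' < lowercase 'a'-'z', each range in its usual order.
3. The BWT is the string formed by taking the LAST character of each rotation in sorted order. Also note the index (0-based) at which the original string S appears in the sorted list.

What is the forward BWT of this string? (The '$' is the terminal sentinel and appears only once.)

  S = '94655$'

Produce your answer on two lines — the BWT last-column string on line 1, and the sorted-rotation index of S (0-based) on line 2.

All 6 rotations (rotation i = S[i:]+S[:i]):
  rot[0] = 94655$
  rot[1] = 4655$9
  rot[2] = 655$94
  rot[3] = 55$946
  rot[4] = 5$9465
  rot[5] = $94655
Sorted (with $ < everything):
  sorted[0] = $94655  (last char: '5')
  sorted[1] = 4655$9  (last char: '9')
  sorted[2] = 5$9465  (last char: '5')
  sorted[3] = 55$946  (last char: '6')
  sorted[4] = 655$94  (last char: '4')
  sorted[5] = 94655$  (last char: '$')
Last column: 59564$
Original string S is at sorted index 5

Answer: 59564$
5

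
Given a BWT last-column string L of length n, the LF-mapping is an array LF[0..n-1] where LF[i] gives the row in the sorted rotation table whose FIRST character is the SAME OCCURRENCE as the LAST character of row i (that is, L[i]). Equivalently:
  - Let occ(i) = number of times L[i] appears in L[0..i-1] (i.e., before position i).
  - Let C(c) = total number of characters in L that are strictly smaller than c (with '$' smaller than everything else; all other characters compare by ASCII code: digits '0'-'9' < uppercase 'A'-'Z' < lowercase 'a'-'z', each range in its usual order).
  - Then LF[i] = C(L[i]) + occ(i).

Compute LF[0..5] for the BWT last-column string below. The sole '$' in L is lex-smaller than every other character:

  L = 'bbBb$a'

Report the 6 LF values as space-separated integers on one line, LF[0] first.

Char counts: '$':1, 'B':1, 'a':1, 'b':3
C (first-col start): C('$')=0, C('B')=1, C('a')=2, C('b')=3
L[0]='b': occ=0, LF[0]=C('b')+0=3+0=3
L[1]='b': occ=1, LF[1]=C('b')+1=3+1=4
L[2]='B': occ=0, LF[2]=C('B')+0=1+0=1
L[3]='b': occ=2, LF[3]=C('b')+2=3+2=5
L[4]='$': occ=0, LF[4]=C('$')+0=0+0=0
L[5]='a': occ=0, LF[5]=C('a')+0=2+0=2

Answer: 3 4 1 5 0 2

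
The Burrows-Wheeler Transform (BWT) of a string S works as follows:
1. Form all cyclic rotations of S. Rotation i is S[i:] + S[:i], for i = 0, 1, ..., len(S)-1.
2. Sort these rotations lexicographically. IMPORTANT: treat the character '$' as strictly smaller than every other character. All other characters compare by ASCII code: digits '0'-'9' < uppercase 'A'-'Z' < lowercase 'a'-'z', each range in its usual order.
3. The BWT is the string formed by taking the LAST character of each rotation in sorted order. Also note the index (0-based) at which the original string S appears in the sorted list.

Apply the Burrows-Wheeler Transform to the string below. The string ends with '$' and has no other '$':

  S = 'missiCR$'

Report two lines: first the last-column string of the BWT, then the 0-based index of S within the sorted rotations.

Answer: RiCsm$si
5

Derivation:
All 8 rotations (rotation i = S[i:]+S[:i]):
  rot[0] = missiCR$
  rot[1] = issiCR$m
  rot[2] = ssiCR$mi
  rot[3] = siCR$mis
  rot[4] = iCR$miss
  rot[5] = CR$missi
  rot[6] = R$missiC
  rot[7] = $missiCR
Sorted (with $ < everything):
  sorted[0] = $missiCR  (last char: 'R')
  sorted[1] = CR$missi  (last char: 'i')
  sorted[2] = R$missiC  (last char: 'C')
  sorted[3] = iCR$miss  (last char: 's')
  sorted[4] = issiCR$m  (last char: 'm')
  sorted[5] = missiCR$  (last char: '$')
  sorted[6] = siCR$mis  (last char: 's')
  sorted[7] = ssiCR$mi  (last char: 'i')
Last column: RiCsm$si
Original string S is at sorted index 5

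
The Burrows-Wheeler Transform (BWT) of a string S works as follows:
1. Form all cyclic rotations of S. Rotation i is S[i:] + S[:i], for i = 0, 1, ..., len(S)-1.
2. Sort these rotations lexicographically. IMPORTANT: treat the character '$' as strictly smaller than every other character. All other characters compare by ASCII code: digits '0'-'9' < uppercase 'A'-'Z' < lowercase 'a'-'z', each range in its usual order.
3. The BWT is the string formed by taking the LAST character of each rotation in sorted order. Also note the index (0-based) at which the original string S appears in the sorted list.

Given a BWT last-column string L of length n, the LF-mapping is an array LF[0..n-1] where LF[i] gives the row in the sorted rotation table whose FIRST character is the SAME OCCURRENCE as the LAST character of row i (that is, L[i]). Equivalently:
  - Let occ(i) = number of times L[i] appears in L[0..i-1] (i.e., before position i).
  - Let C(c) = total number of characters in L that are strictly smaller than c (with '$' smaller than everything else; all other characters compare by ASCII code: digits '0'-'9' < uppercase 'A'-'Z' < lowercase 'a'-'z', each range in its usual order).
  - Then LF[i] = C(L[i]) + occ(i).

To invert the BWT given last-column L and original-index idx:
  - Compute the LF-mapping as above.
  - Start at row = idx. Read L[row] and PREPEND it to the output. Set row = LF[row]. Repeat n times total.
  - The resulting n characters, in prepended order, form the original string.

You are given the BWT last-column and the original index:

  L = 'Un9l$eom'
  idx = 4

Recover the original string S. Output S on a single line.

LF mapping: 2 6 1 4 0 3 7 5
Walk LF starting at row 4, prepending L[row]:
  step 1: row=4, L[4]='$', prepend. Next row=LF[4]=0
  step 2: row=0, L[0]='U', prepend. Next row=LF[0]=2
  step 3: row=2, L[2]='9', prepend. Next row=LF[2]=1
  step 4: row=1, L[1]='n', prepend. Next row=LF[1]=6
  step 5: row=6, L[6]='o', prepend. Next row=LF[6]=7
  step 6: row=7, L[7]='m', prepend. Next row=LF[7]=5
  step 7: row=5, L[5]='e', prepend. Next row=LF[5]=3
  step 8: row=3, L[3]='l', prepend. Next row=LF[3]=4
Reversed output: lemon9U$

Answer: lemon9U$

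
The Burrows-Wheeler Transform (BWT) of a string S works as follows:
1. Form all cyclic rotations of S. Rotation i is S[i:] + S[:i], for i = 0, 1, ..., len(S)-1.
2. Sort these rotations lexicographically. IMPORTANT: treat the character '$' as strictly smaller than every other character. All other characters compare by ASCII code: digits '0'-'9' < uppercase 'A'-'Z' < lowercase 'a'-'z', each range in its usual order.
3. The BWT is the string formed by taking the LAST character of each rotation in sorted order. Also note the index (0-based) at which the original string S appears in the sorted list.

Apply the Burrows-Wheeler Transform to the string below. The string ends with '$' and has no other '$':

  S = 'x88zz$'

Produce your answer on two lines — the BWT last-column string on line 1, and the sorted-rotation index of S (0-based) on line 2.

All 6 rotations (rotation i = S[i:]+S[:i]):
  rot[0] = x88zz$
  rot[1] = 88zz$x
  rot[2] = 8zz$x8
  rot[3] = zz$x88
  rot[4] = z$x88z
  rot[5] = $x88zz
Sorted (with $ < everything):
  sorted[0] = $x88zz  (last char: 'z')
  sorted[1] = 88zz$x  (last char: 'x')
  sorted[2] = 8zz$x8  (last char: '8')
  sorted[3] = x88zz$  (last char: '$')
  sorted[4] = z$x88z  (last char: 'z')
  sorted[5] = zz$x88  (last char: '8')
Last column: zx8$z8
Original string S is at sorted index 3

Answer: zx8$z8
3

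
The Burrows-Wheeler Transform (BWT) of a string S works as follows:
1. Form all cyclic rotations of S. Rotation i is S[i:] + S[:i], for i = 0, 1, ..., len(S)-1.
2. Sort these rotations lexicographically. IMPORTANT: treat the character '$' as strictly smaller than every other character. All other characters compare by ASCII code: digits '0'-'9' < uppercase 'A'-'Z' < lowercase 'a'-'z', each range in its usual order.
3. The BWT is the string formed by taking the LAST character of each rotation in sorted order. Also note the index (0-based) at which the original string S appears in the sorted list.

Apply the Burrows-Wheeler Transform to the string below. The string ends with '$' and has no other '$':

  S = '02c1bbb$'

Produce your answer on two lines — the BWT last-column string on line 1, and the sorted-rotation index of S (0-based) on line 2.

All 8 rotations (rotation i = S[i:]+S[:i]):
  rot[0] = 02c1bbb$
  rot[1] = 2c1bbb$0
  rot[2] = c1bbb$02
  rot[3] = 1bbb$02c
  rot[4] = bbb$02c1
  rot[5] = bb$02c1b
  rot[6] = b$02c1bb
  rot[7] = $02c1bbb
Sorted (with $ < everything):
  sorted[0] = $02c1bbb  (last char: 'b')
  sorted[1] = 02c1bbb$  (last char: '$')
  sorted[2] = 1bbb$02c  (last char: 'c')
  sorted[3] = 2c1bbb$0  (last char: '0')
  sorted[4] = b$02c1bb  (last char: 'b')
  sorted[5] = bb$02c1b  (last char: 'b')
  sorted[6] = bbb$02c1  (last char: '1')
  sorted[7] = c1bbb$02  (last char: '2')
Last column: b$c0bb12
Original string S is at sorted index 1

Answer: b$c0bb12
1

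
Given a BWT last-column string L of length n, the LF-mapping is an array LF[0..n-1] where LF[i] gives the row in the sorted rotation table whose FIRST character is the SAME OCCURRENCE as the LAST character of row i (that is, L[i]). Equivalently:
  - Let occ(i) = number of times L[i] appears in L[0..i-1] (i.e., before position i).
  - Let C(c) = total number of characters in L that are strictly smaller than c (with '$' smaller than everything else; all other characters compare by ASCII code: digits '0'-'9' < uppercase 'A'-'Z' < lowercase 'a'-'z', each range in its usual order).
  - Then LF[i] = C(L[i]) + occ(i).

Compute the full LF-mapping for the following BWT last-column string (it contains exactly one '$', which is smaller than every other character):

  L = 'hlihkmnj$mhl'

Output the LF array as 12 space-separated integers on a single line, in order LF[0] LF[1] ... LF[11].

Char counts: '$':1, 'h':3, 'i':1, 'j':1, 'k':1, 'l':2, 'm':2, 'n':1
C (first-col start): C('$')=0, C('h')=1, C('i')=4, C('j')=5, C('k')=6, C('l')=7, C('m')=9, C('n')=11
L[0]='h': occ=0, LF[0]=C('h')+0=1+0=1
L[1]='l': occ=0, LF[1]=C('l')+0=7+0=7
L[2]='i': occ=0, LF[2]=C('i')+0=4+0=4
L[3]='h': occ=1, LF[3]=C('h')+1=1+1=2
L[4]='k': occ=0, LF[4]=C('k')+0=6+0=6
L[5]='m': occ=0, LF[5]=C('m')+0=9+0=9
L[6]='n': occ=0, LF[6]=C('n')+0=11+0=11
L[7]='j': occ=0, LF[7]=C('j')+0=5+0=5
L[8]='$': occ=0, LF[8]=C('$')+0=0+0=0
L[9]='m': occ=1, LF[9]=C('m')+1=9+1=10
L[10]='h': occ=2, LF[10]=C('h')+2=1+2=3
L[11]='l': occ=1, LF[11]=C('l')+1=7+1=8

Answer: 1 7 4 2 6 9 11 5 0 10 3 8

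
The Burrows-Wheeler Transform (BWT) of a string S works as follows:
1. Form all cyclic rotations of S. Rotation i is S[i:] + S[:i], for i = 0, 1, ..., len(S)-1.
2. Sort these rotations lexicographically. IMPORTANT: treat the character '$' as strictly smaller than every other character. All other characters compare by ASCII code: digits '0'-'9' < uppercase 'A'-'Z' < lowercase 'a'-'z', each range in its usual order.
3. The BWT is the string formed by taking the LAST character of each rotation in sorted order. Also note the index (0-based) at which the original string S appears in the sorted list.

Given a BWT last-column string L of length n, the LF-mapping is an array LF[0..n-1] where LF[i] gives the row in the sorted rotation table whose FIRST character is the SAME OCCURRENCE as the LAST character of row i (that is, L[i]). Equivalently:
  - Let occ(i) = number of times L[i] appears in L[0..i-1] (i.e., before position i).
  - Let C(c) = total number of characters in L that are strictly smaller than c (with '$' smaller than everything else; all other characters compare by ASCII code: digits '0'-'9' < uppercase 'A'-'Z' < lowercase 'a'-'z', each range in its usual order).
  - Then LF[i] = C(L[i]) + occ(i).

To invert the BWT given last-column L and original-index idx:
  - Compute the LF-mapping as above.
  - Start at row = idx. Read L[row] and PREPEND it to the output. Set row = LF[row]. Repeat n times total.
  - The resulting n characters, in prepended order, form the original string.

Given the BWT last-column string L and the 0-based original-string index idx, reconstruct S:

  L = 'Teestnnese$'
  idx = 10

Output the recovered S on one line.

LF mapping: 1 2 3 8 10 6 7 4 9 5 0
Walk LF starting at row 10, prepending L[row]:
  step 1: row=10, L[10]='$', prepend. Next row=LF[10]=0
  step 2: row=0, L[0]='T', prepend. Next row=LF[0]=1
  step 3: row=1, L[1]='e', prepend. Next row=LF[1]=2
  step 4: row=2, L[2]='e', prepend. Next row=LF[2]=3
  step 5: row=3, L[3]='s', prepend. Next row=LF[3]=8
  step 6: row=8, L[8]='s', prepend. Next row=LF[8]=9
  step 7: row=9, L[9]='e', prepend. Next row=LF[9]=5
  step 8: row=5, L[5]='n', prepend. Next row=LF[5]=6
  step 9: row=6, L[6]='n', prepend. Next row=LF[6]=7
  step 10: row=7, L[7]='e', prepend. Next row=LF[7]=4
  step 11: row=4, L[4]='t', prepend. Next row=LF[4]=10
Reversed output: tennesseeT$

Answer: tennesseeT$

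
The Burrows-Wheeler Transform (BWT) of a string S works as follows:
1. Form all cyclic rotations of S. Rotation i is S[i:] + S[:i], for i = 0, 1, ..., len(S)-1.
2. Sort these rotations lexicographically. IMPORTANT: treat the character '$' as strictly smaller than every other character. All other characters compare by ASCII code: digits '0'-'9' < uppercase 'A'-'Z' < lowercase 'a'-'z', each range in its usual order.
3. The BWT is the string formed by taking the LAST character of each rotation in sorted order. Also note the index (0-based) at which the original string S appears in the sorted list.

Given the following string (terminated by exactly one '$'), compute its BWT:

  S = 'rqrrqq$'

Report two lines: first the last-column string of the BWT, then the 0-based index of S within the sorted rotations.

All 7 rotations (rotation i = S[i:]+S[:i]):
  rot[0] = rqrrqq$
  rot[1] = qrrqq$r
  rot[2] = rrqq$rq
  rot[3] = rqq$rqr
  rot[4] = qq$rqrr
  rot[5] = q$rqrrq
  rot[6] = $rqrrqq
Sorted (with $ < everything):
  sorted[0] = $rqrrqq  (last char: 'q')
  sorted[1] = q$rqrrq  (last char: 'q')
  sorted[2] = qq$rqrr  (last char: 'r')
  sorted[3] = qrrqq$r  (last char: 'r')
  sorted[4] = rqq$rqr  (last char: 'r')
  sorted[5] = rqrrqq$  (last char: '$')
  sorted[6] = rrqq$rq  (last char: 'q')
Last column: qqrrr$q
Original string S is at sorted index 5

Answer: qqrrr$q
5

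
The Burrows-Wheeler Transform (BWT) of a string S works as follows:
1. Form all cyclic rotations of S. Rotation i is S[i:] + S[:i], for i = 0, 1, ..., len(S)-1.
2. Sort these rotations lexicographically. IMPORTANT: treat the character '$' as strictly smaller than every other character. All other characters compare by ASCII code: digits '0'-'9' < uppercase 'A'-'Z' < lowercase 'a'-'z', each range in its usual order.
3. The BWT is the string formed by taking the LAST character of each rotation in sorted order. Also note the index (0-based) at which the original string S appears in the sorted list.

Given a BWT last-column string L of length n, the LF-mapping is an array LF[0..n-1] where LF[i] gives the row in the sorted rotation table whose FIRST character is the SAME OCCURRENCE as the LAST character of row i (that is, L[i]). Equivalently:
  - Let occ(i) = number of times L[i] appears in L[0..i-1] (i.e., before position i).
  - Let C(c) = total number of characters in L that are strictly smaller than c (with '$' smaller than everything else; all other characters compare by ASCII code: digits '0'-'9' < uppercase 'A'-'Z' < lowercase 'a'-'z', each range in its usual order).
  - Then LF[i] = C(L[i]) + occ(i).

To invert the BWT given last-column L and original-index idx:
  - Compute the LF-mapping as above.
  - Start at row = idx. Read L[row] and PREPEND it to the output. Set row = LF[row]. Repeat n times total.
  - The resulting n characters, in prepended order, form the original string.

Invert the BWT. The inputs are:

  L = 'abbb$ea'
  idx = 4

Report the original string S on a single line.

Answer: baebba$

Derivation:
LF mapping: 1 3 4 5 0 6 2
Walk LF starting at row 4, prepending L[row]:
  step 1: row=4, L[4]='$', prepend. Next row=LF[4]=0
  step 2: row=0, L[0]='a', prepend. Next row=LF[0]=1
  step 3: row=1, L[1]='b', prepend. Next row=LF[1]=3
  step 4: row=3, L[3]='b', prepend. Next row=LF[3]=5
  step 5: row=5, L[5]='e', prepend. Next row=LF[5]=6
  step 6: row=6, L[6]='a', prepend. Next row=LF[6]=2
  step 7: row=2, L[2]='b', prepend. Next row=LF[2]=4
Reversed output: baebba$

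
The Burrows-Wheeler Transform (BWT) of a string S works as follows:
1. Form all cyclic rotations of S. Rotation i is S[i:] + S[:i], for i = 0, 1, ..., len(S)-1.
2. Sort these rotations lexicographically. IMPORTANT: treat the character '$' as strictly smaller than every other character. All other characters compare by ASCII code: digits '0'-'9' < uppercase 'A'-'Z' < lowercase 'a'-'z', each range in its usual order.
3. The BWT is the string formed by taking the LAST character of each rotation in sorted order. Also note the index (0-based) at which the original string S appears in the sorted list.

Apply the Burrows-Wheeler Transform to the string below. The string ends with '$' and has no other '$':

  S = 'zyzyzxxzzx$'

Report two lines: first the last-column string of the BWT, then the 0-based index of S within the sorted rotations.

Answer: xzzxzzzyy$x
9

Derivation:
All 11 rotations (rotation i = S[i:]+S[:i]):
  rot[0] = zyzyzxxzzx$
  rot[1] = yzyzxxzzx$z
  rot[2] = zyzxxzzx$zy
  rot[3] = yzxxzzx$zyz
  rot[4] = zxxzzx$zyzy
  rot[5] = xxzzx$zyzyz
  rot[6] = xzzx$zyzyzx
  rot[7] = zzx$zyzyzxx
  rot[8] = zx$zyzyzxxz
  rot[9] = x$zyzyzxxzz
  rot[10] = $zyzyzxxzzx
Sorted (with $ < everything):
  sorted[0] = $zyzyzxxzzx  (last char: 'x')
  sorted[1] = x$zyzyzxxzz  (last char: 'z')
  sorted[2] = xxzzx$zyzyz  (last char: 'z')
  sorted[3] = xzzx$zyzyzx  (last char: 'x')
  sorted[4] = yzxxzzx$zyz  (last char: 'z')
  sorted[5] = yzyzxxzzx$z  (last char: 'z')
  sorted[6] = zx$zyzyzxxz  (last char: 'z')
  sorted[7] = zxxzzx$zyzy  (last char: 'y')
  sorted[8] = zyzxxzzx$zy  (last char: 'y')
  sorted[9] = zyzyzxxzzx$  (last char: '$')
  sorted[10] = zzx$zyzyzxx  (last char: 'x')
Last column: xzzxzzzyy$x
Original string S is at sorted index 9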